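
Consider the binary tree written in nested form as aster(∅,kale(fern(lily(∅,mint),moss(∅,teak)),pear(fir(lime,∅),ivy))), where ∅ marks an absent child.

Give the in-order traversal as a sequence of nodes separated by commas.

In-order visits the left subtree, then the node, then the right subtree.
At aster: no left child.
Visit aster.
At aster: go right to kale.
  At kale: go left to fern.
    At fern: go left to lily.
      At lily: no left child.
      Visit lily.
      At lily: go right to mint.
        mint is a leaf — visit mint.
    Visit fern.
    At fern: go right to moss.
      At moss: no left child.
      Visit moss.
      At moss: go right to teak.
        teak is a leaf — visit teak.
  Visit kale.
  At kale: go right to pear.
    At pear: go left to fir.
      At fir: go left to lime.
        lime is a leaf — visit lime.
      Visit fir.
      At fir: no right child.
    Visit pear.
    At pear: go right to ivy.
      ivy is a leaf — visit ivy.

aster, lily, mint, fern, moss, teak, kale, lime, fir, pear, ivy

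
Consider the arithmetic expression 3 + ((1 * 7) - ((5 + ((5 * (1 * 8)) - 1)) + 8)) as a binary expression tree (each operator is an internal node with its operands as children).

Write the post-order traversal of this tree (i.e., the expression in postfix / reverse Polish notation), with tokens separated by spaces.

Post-order on an expression tree gives postfix notation: for each operator, emit left operand, right operand, then the operator.

3 1 7 * 5 5 1 8 * * 1 - + 8 + - +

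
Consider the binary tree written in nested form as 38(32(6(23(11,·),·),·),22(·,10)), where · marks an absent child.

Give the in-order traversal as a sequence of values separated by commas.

In-order visits the left subtree, then the node, then the right subtree.
At 38: go left to 32.
  At 32: go left to 6.
    At 6: go left to 23.
      At 23: go left to 11.
        11 is a leaf — visit 11.
      Visit 23.
      At 23: no right child.
    Visit 6.
    At 6: no right child.
  Visit 32.
  At 32: no right child.
Visit 38.
At 38: go right to 22.
  At 22: no left child.
  Visit 22.
  At 22: go right to 10.
    10 is a leaf — visit 10.

11, 23, 6, 32, 38, 22, 10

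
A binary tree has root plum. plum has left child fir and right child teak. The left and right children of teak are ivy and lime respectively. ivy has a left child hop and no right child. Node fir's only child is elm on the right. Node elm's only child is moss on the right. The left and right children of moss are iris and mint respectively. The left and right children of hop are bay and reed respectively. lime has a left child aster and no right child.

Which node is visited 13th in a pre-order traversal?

aster

Pre-order visits the node, then its left subtree, then its right subtree.
Visit plum.
At plum: go left to fir.
  Visit fir.
  At fir: no left child.
  At fir: go right to elm.
    Visit elm.
    At elm: no left child.
    At elm: go right to moss.
      Visit moss.
      At moss: go left to iris.
        iris is a leaf — visit iris.
      At moss: go right to mint.
        mint is a leaf — visit mint.
At plum: go right to teak.
  Visit teak.
  At teak: go left to ivy.
    Visit ivy.
    At ivy: go left to hop.
      Visit hop.
      At hop: go left to bay.
        bay is a leaf — visit bay.
      At hop: go right to reed.
        reed is a leaf — visit reed.
    At ivy: no right child.
  At teak: go right to lime.
    Visit lime.
    At lime: go left to aster.
      aster is a leaf — visit aster.
    At lime: no right child.
Full pre-order sequence: plum, fir, elm, moss, iris, mint, teak, ivy, hop, bay, reed, lime, aster.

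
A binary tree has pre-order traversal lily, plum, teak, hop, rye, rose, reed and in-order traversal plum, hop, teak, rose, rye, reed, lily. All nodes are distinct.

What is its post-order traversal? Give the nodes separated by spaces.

The first element of pre-order is the root; it splits in-order into left and right subtrees.
Root lily: left subtree has 6 nodes {plum, hop, teak, rose, rye, reed}, right has 0 { }.
  Root plum: left subtree has 0 nodes { }, right has 5 {hop, teak, rose, rye, reed}.
    Root teak: left subtree has 1 node {hop}, right has 3 {rose, rye, reed}.
      Root rye: left subtree has 1 node {rose}, right has 1 {reed}.

hop rose reed rye teak plum lily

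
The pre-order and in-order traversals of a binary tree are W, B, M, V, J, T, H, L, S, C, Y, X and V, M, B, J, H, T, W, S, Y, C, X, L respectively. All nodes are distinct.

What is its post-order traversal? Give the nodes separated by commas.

V, M, H, T, J, B, Y, X, C, S, L, W

The first element of pre-order is the root; it splits in-order into left and right subtrees.
Root W: left subtree has 6 nodes {V, M, B, J, H, T}, right has 5 {S, Y, C, X, L}.
  Root B: left subtree has 2 nodes {V, M}, right has 3 {J, H, T}.
    Root M: left subtree has 1 node {V}, right has 0 { }.
    Root J: left subtree has 0 nodes { }, right has 2 {H, T}.
      Root T: left subtree has 1 node {H}, right has 0 { }.
  Root L: left subtree has 4 nodes {S, Y, C, X}, right has 0 { }.
    Root S: left subtree has 0 nodes { }, right has 3 {Y, C, X}.
      Root C: left subtree has 1 node {Y}, right has 1 {X}.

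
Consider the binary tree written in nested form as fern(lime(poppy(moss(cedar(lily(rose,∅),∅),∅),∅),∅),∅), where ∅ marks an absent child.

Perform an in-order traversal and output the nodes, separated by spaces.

In-order visits the left subtree, then the node, then the right subtree.
At fern: go left to lime.
  At lime: go left to poppy.
    At poppy: go left to moss.
      At moss: go left to cedar.
        At cedar: go left to lily.
          At lily: go left to rose.
            rose is a leaf — visit rose.
          Visit lily.
          At lily: no right child.
        Visit cedar.
        At cedar: no right child.
      Visit moss.
      At moss: no right child.
    Visit poppy.
    At poppy: no right child.
  Visit lime.
  At lime: no right child.
Visit fern.
At fern: no right child.

rose lily cedar moss poppy lime fern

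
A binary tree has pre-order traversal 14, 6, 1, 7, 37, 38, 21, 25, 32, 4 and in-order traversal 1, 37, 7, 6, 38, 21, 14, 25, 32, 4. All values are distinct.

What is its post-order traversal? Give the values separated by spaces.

The first element of pre-order is the root; it splits in-order into left and right subtrees.
Root 14: left subtree has 6 nodes {1, 37, 7, 6, 38, 21}, right has 3 {25, 32, 4}.
  Root 6: left subtree has 3 nodes {1, 37, 7}, right has 2 {38, 21}.
    Root 1: left subtree has 0 nodes { }, right has 2 {37, 7}.
      Root 7: left subtree has 1 node {37}, right has 0 { }.
    Root 38: left subtree has 0 nodes { }, right has 1 {21}.
  Root 25: left subtree has 0 nodes { }, right has 2 {32, 4}.
    Root 32: left subtree has 0 nodes { }, right has 1 {4}.

37 7 1 21 38 6 4 32 25 14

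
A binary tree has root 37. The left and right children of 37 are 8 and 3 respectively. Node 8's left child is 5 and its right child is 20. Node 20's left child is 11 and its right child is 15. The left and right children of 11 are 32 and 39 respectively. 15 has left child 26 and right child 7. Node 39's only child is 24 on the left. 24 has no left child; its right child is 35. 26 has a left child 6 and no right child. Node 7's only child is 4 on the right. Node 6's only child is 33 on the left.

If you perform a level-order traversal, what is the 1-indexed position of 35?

Level-order visits nodes level by level from the root, left to right within each level.
Level 0: 37
Level 1: 8, 3
Level 2: 5, 20
Level 3: 11, 15
Level 4: 32, 39, 26, 7
Level 5: 24, 6, 4
Level 6: 35, 33
Full level-order sequence: 37, 8, 3, 5, 20, 11, 15, 32, 39, 26, 7, 24, 6, 4, 35, 33.

15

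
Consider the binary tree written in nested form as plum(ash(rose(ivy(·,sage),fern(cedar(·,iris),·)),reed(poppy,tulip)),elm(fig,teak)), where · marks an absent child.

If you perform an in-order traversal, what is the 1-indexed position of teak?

In-order visits the left subtree, then the node, then the right subtree.
At plum: go left to ash.
  At ash: go left to rose.
    At rose: go left to ivy.
      At ivy: no left child.
      Visit ivy.
      At ivy: go right to sage.
        sage is a leaf — visit sage.
    Visit rose.
    At rose: go right to fern.
      At fern: go left to cedar.
        At cedar: no left child.
        Visit cedar.
        At cedar: go right to iris.
          iris is a leaf — visit iris.
      Visit fern.
      At fern: no right child.
  Visit ash.
  At ash: go right to reed.
    At reed: go left to poppy.
      poppy is a leaf — visit poppy.
    Visit reed.
    At reed: go right to tulip.
      tulip is a leaf — visit tulip.
Visit plum.
At plum: go right to elm.
  At elm: go left to fig.
    fig is a leaf — visit fig.
  Visit elm.
  At elm: go right to teak.
    teak is a leaf — visit teak.
Full in-order sequence: ivy, sage, rose, cedar, iris, fern, ash, poppy, reed, tulip, plum, fig, elm, teak.

14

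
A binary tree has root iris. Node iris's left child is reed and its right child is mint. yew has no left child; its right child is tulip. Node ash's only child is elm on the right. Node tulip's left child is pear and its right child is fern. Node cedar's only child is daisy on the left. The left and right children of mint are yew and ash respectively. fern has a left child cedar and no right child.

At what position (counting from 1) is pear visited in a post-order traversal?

Post-order visits the left subtree, then the right subtree, then the node.
At iris: go left to reed.
  reed is a leaf — visit reed.
At iris: go right to mint.
  At mint: go left to yew.
    At yew: no left child.
    At yew: go right to tulip.
      At tulip: go left to pear.
        pear is a leaf — visit pear.
      At tulip: go right to fern.
        At fern: go left to cedar.
          At cedar: go left to daisy.
            daisy is a leaf — visit daisy.
          At cedar: no right child.
          Visit cedar.
        At fern: no right child.
        Visit fern.
      Visit tulip.
    Visit yew.
  At mint: go right to ash.
    At ash: no left child.
    At ash: go right to elm.
      elm is a leaf — visit elm.
    Visit ash.
  Visit mint.
Visit iris.
Full post-order sequence: reed, pear, daisy, cedar, fern, tulip, yew, elm, ash, mint, iris.

2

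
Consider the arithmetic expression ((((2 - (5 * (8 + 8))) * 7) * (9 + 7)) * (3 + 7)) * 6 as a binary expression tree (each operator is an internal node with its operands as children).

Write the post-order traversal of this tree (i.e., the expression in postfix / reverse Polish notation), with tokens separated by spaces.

2 5 8 8 + * - 7 * 9 7 + * 3 7 + * 6 *

Post-order on an expression tree gives postfix notation: for each operator, emit left operand, right operand, then the operator.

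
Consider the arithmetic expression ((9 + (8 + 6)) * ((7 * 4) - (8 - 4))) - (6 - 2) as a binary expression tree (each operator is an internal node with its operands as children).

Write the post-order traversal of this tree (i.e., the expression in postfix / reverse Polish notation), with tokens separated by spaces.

9 8 6 + + 7 4 * 8 4 - - * 6 2 - -

Post-order on an expression tree gives postfix notation: for each operator, emit left operand, right operand, then the operator.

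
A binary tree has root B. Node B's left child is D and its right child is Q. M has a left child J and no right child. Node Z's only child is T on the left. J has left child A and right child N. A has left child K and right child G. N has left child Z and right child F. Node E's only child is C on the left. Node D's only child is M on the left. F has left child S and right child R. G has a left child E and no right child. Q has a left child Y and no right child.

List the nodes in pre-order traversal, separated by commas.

Pre-order visits the node, then its left subtree, then its right subtree.
Visit B.
At B: go left to D.
  Visit D.
  At D: go left to M.
    Visit M.
    At M: go left to J.
      Visit J.
      At J: go left to A.
        Visit A.
        At A: go left to K.
          K is a leaf — visit K.
        At A: go right to G.
          Visit G.
          At G: go left to E.
            Visit E.
            At E: go left to C.
              C is a leaf — visit C.
            At E: no right child.
          At G: no right child.
      At J: go right to N.
        Visit N.
        At N: go left to Z.
          Visit Z.
          At Z: go left to T.
            T is a leaf — visit T.
          At Z: no right child.
        At N: go right to F.
          Visit F.
          At F: go left to S.
            S is a leaf — visit S.
          At F: go right to R.
            R is a leaf — visit R.
    At M: no right child.
  At D: no right child.
At B: go right to Q.
  Visit Q.
  At Q: go left to Y.
    Y is a leaf — visit Y.
  At Q: no right child.

B, D, M, J, A, K, G, E, C, N, Z, T, F, S, R, Q, Y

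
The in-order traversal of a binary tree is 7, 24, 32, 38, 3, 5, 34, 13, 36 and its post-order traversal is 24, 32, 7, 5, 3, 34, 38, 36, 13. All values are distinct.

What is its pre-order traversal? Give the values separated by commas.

13, 38, 7, 32, 24, 34, 3, 5, 36

The last element of post-order is the root; it splits in-order into left and right subtrees.
Root 13: left subtree has 7 nodes {7, 24, 32, 38, 3, 5, 34}, right has 1 {36}.
  Root 38: left subtree has 3 nodes {7, 24, 32}, right has 3 {3, 5, 34}.
    Root 7: left subtree has 0 nodes { }, right has 2 {24, 32}.
      Root 32: left subtree has 1 node {24}, right has 0 { }.
    Root 34: left subtree has 2 nodes {3, 5}, right has 0 { }.
      Root 3: left subtree has 0 nodes { }, right has 1 {5}.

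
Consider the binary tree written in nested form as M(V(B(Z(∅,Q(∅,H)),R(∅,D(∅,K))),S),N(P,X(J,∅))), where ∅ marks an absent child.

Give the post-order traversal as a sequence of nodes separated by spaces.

Post-order visits the left subtree, then the right subtree, then the node.
At M: go left to V.
  At V: go left to B.
    At B: go left to Z.
      At Z: no left child.
      At Z: go right to Q.
        At Q: no left child.
        At Q: go right to H.
          H is a leaf — visit H.
        Visit Q.
      Visit Z.
    At B: go right to R.
      At R: no left child.
      At R: go right to D.
        At D: no left child.
        At D: go right to K.
          K is a leaf — visit K.
        Visit D.
      Visit R.
    Visit B.
  At V: go right to S.
    S is a leaf — visit S.
  Visit V.
At M: go right to N.
  At N: go left to P.
    P is a leaf — visit P.
  At N: go right to X.
    At X: go left to J.
      J is a leaf — visit J.
    At X: no right child.
    Visit X.
  Visit N.
Visit M.

H Q Z K D R B S V P J X N M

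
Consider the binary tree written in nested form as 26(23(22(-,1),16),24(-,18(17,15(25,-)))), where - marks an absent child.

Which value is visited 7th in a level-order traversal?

1

Level-order visits nodes level by level from the root, left to right within each level.
Level 0: 26
Level 1: 23, 24
Level 2: 22, 16, 18
Level 3: 1, 17, 15
Level 4: 25
Full level-order sequence: 26, 23, 24, 22, 16, 18, 1, 17, 15, 25.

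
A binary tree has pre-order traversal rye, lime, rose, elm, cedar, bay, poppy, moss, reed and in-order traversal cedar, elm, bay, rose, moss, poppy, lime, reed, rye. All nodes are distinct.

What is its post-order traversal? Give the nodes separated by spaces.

cedar bay elm moss poppy rose reed lime rye

The first element of pre-order is the root; it splits in-order into left and right subtrees.
Root rye: left subtree has 8 nodes {cedar, elm, bay, rose, moss, poppy, lime, reed}, right has 0 { }.
  Root lime: left subtree has 6 nodes {cedar, elm, bay, rose, moss, poppy}, right has 1 {reed}.
    Root rose: left subtree has 3 nodes {cedar, elm, bay}, right has 2 {moss, poppy}.
      Root elm: left subtree has 1 node {cedar}, right has 1 {bay}.
      Root poppy: left subtree has 1 node {moss}, right has 0 { }.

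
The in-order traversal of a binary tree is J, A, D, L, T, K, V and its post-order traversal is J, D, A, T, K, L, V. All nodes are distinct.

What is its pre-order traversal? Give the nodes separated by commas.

The last element of post-order is the root; it splits in-order into left and right subtrees.
Root V: left subtree has 6 nodes {J, A, D, L, T, K}, right has 0 { }.
  Root L: left subtree has 3 nodes {J, A, D}, right has 2 {T, K}.
    Root A: left subtree has 1 node {J}, right has 1 {D}.
    Root K: left subtree has 1 node {T}, right has 0 { }.

V, L, A, J, D, K, T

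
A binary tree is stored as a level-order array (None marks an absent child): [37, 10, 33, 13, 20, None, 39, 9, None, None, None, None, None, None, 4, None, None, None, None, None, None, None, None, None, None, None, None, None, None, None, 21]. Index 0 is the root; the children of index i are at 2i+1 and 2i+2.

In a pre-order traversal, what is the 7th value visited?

39

Pre-order visits the node, then its left subtree, then its right subtree.
Visit 37.
At 37: go left to 10.
  Visit 10.
  At 10: go left to 13.
    Visit 13.
    At 13: go left to 9.
      9 is a leaf — visit 9.
    At 13: no right child.
  At 10: go right to 20.
    20 is a leaf — visit 20.
At 37: go right to 33.
  Visit 33.
  At 33: no left child.
  At 33: go right to 39.
    Visit 39.
    At 39: no left child.
    At 39: go right to 4.
      Visit 4.
      At 4: no left child.
      At 4: go right to 21.
        21 is a leaf — visit 21.
Full pre-order sequence: 37, 10, 13, 9, 20, 33, 39, 4, 21.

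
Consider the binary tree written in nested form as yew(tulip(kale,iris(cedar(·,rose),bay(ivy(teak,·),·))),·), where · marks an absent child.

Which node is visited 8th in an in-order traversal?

bay

In-order visits the left subtree, then the node, then the right subtree.
At yew: go left to tulip.
  At tulip: go left to kale.
    kale is a leaf — visit kale.
  Visit tulip.
  At tulip: go right to iris.
    At iris: go left to cedar.
      At cedar: no left child.
      Visit cedar.
      At cedar: go right to rose.
        rose is a leaf — visit rose.
    Visit iris.
    At iris: go right to bay.
      At bay: go left to ivy.
        At ivy: go left to teak.
          teak is a leaf — visit teak.
        Visit ivy.
        At ivy: no right child.
      Visit bay.
      At bay: no right child.
Visit yew.
At yew: no right child.
Full in-order sequence: kale, tulip, cedar, rose, iris, teak, ivy, bay, yew.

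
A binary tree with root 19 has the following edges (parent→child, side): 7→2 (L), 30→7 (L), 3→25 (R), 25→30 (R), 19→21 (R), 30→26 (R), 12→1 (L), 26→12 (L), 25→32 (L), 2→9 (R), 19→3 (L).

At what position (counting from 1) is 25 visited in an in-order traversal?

In-order visits the left subtree, then the node, then the right subtree.
At 19: go left to 3.
  At 3: no left child.
  Visit 3.
  At 3: go right to 25.
    At 25: go left to 32.
      32 is a leaf — visit 32.
    Visit 25.
    At 25: go right to 30.
      At 30: go left to 7.
        At 7: go left to 2.
          At 2: no left child.
          Visit 2.
          At 2: go right to 9.
            9 is a leaf — visit 9.
        Visit 7.
        At 7: no right child.
      Visit 30.
      At 30: go right to 26.
        At 26: go left to 12.
          At 12: go left to 1.
            1 is a leaf — visit 1.
          Visit 12.
          At 12: no right child.
        Visit 26.
        At 26: no right child.
Visit 19.
At 19: go right to 21.
  21 is a leaf — visit 21.
Full in-order sequence: 3, 32, 25, 2, 9, 7, 30, 1, 12, 26, 19, 21.

3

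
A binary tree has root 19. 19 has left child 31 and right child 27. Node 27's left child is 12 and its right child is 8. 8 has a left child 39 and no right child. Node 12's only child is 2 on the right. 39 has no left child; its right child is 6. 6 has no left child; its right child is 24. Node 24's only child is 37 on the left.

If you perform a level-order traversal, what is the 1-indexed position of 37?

Level-order visits nodes level by level from the root, left to right within each level.
Level 0: 19
Level 1: 31, 27
Level 2: 12, 8
Level 3: 2, 39
Level 4: 6
Level 5: 24
Level 6: 37
Full level-order sequence: 19, 31, 27, 12, 8, 2, 39, 6, 24, 37.

10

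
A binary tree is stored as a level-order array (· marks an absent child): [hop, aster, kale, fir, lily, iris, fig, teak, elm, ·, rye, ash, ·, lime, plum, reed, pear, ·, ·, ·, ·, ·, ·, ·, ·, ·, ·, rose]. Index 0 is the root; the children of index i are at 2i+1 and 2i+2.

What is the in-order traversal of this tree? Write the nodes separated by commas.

In-order visits the left subtree, then the node, then the right subtree.
At hop: go left to aster.
  At aster: go left to fir.
    At fir: go left to teak.
      At teak: go left to reed.
        reed is a leaf — visit reed.
      Visit teak.
      At teak: go right to pear.
        pear is a leaf — visit pear.
    Visit fir.
    At fir: go right to elm.
      elm is a leaf — visit elm.
  Visit aster.
  At aster: go right to lily.
    At lily: no left child.
    Visit lily.
    At lily: go right to rye.
      rye is a leaf — visit rye.
Visit hop.
At hop: go right to kale.
  At kale: go left to iris.
    At iris: go left to ash.
      ash is a leaf — visit ash.
    Visit iris.
    At iris: no right child.
  Visit kale.
  At kale: go right to fig.
    At fig: go left to lime.
      At lime: go left to rose.
        rose is a leaf — visit rose.
      Visit lime.
      At lime: no right child.
    Visit fig.
    At fig: go right to plum.
      plum is a leaf — visit plum.

reed, teak, pear, fir, elm, aster, lily, rye, hop, ash, iris, kale, rose, lime, fig, plum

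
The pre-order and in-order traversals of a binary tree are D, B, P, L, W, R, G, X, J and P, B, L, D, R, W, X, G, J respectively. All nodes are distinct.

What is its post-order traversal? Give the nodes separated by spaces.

The first element of pre-order is the root; it splits in-order into left and right subtrees.
Root D: left subtree has 3 nodes {P, B, L}, right has 5 {R, W, X, G, J}.
  Root B: left subtree has 1 node {P}, right has 1 {L}.
  Root W: left subtree has 1 node {R}, right has 3 {X, G, J}.
    Root G: left subtree has 1 node {X}, right has 1 {J}.

P L B R X J G W D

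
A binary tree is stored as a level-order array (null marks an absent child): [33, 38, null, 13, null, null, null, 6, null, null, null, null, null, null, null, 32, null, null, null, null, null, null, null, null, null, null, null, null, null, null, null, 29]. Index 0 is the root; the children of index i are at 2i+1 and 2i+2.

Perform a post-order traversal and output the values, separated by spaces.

Post-order visits the left subtree, then the right subtree, then the node.
At 33: go left to 38.
  At 38: go left to 13.
    At 13: go left to 6.
      At 6: go left to 32.
        At 32: go left to 29.
          29 is a leaf — visit 29.
        At 32: no right child.
        Visit 32.
      At 6: no right child.
      Visit 6.
    At 13: no right child.
    Visit 13.
  At 38: no right child.
  Visit 38.
At 33: no right child.
Visit 33.

29 32 6 13 38 33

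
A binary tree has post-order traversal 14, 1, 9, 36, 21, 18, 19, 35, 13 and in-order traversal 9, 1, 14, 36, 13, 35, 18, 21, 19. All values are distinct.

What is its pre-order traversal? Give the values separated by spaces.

The last element of post-order is the root; it splits in-order into left and right subtrees.
Root 13: left subtree has 4 nodes {9, 1, 14, 36}, right has 4 {35, 18, 21, 19}.
  Root 36: left subtree has 3 nodes {9, 1, 14}, right has 0 { }.
    Root 9: left subtree has 0 nodes { }, right has 2 {1, 14}.
      Root 1: left subtree has 0 nodes { }, right has 1 {14}.
  Root 35: left subtree has 0 nodes { }, right has 3 {18, 21, 19}.
    Root 19: left subtree has 2 nodes {18, 21}, right has 0 { }.
      Root 18: left subtree has 0 nodes { }, right has 1 {21}.

13 36 9 1 14 35 19 18 21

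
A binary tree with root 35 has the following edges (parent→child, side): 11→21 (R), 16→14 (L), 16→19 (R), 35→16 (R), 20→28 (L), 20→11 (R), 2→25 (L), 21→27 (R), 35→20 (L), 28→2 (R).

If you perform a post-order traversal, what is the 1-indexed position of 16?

Post-order visits the left subtree, then the right subtree, then the node.
At 35: go left to 20.
  At 20: go left to 28.
    At 28: no left child.
    At 28: go right to 2.
      At 2: go left to 25.
        25 is a leaf — visit 25.
      At 2: no right child.
      Visit 2.
    Visit 28.
  At 20: go right to 11.
    At 11: no left child.
    At 11: go right to 21.
      At 21: no left child.
      At 21: go right to 27.
        27 is a leaf — visit 27.
      Visit 21.
    Visit 11.
  Visit 20.
At 35: go right to 16.
  At 16: go left to 14.
    14 is a leaf — visit 14.
  At 16: go right to 19.
    19 is a leaf — visit 19.
  Visit 16.
Visit 35.
Full post-order sequence: 25, 2, 28, 27, 21, 11, 20, 14, 19, 16, 35.

10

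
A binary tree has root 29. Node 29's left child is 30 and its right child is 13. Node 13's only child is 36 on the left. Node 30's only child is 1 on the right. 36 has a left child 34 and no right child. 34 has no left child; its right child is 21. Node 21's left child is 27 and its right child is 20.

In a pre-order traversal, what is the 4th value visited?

Pre-order visits the node, then its left subtree, then its right subtree.
Visit 29.
At 29: go left to 30.
  Visit 30.
  At 30: no left child.
  At 30: go right to 1.
    1 is a leaf — visit 1.
At 29: go right to 13.
  Visit 13.
  At 13: go left to 36.
    Visit 36.
    At 36: go left to 34.
      Visit 34.
      At 34: no left child.
      At 34: go right to 21.
        Visit 21.
        At 21: go left to 27.
          27 is a leaf — visit 27.
        At 21: go right to 20.
          20 is a leaf — visit 20.
    At 36: no right child.
  At 13: no right child.
Full pre-order sequence: 29, 30, 1, 13, 36, 34, 21, 27, 20.

13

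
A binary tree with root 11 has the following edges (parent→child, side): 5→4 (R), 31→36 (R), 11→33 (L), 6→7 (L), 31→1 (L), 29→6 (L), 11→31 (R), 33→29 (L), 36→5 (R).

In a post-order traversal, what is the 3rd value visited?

Post-order visits the left subtree, then the right subtree, then the node.
At 11: go left to 33.
  At 33: go left to 29.
    At 29: go left to 6.
      At 6: go left to 7.
        7 is a leaf — visit 7.
      At 6: no right child.
      Visit 6.
    At 29: no right child.
    Visit 29.
  At 33: no right child.
  Visit 33.
At 11: go right to 31.
  At 31: go left to 1.
    1 is a leaf — visit 1.
  At 31: go right to 36.
    At 36: no left child.
    At 36: go right to 5.
      At 5: no left child.
      At 5: go right to 4.
        4 is a leaf — visit 4.
      Visit 5.
    Visit 36.
  Visit 31.
Visit 11.
Full post-order sequence: 7, 6, 29, 33, 1, 4, 5, 36, 31, 11.

29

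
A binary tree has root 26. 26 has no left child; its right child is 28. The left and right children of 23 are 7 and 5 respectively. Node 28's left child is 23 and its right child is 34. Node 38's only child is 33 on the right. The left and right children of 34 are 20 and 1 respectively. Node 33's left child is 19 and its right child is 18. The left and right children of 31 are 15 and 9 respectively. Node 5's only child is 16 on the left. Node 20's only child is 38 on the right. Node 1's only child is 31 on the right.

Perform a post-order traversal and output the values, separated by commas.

Post-order visits the left subtree, then the right subtree, then the node.
At 26: no left child.
At 26: go right to 28.
  At 28: go left to 23.
    At 23: go left to 7.
      7 is a leaf — visit 7.
    At 23: go right to 5.
      At 5: go left to 16.
        16 is a leaf — visit 16.
      At 5: no right child.
      Visit 5.
    Visit 23.
  At 28: go right to 34.
    At 34: go left to 20.
      At 20: no left child.
      At 20: go right to 38.
        At 38: no left child.
        At 38: go right to 33.
          At 33: go left to 19.
            19 is a leaf — visit 19.
          At 33: go right to 18.
            18 is a leaf — visit 18.
          Visit 33.
        Visit 38.
      Visit 20.
    At 34: go right to 1.
      At 1: no left child.
      At 1: go right to 31.
        At 31: go left to 15.
          15 is a leaf — visit 15.
        At 31: go right to 9.
          9 is a leaf — visit 9.
        Visit 31.
      Visit 1.
    Visit 34.
  Visit 28.
Visit 26.

7, 16, 5, 23, 19, 18, 33, 38, 20, 15, 9, 31, 1, 34, 28, 26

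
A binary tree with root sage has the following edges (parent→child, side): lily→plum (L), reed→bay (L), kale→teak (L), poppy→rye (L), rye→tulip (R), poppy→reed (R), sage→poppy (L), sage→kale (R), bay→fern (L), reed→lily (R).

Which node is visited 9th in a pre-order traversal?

Pre-order visits the node, then its left subtree, then its right subtree.
Visit sage.
At sage: go left to poppy.
  Visit poppy.
  At poppy: go left to rye.
    Visit rye.
    At rye: no left child.
    At rye: go right to tulip.
      tulip is a leaf — visit tulip.
  At poppy: go right to reed.
    Visit reed.
    At reed: go left to bay.
      Visit bay.
      At bay: go left to fern.
        fern is a leaf — visit fern.
      At bay: no right child.
    At reed: go right to lily.
      Visit lily.
      At lily: go left to plum.
        plum is a leaf — visit plum.
      At lily: no right child.
At sage: go right to kale.
  Visit kale.
  At kale: go left to teak.
    teak is a leaf — visit teak.
  At kale: no right child.
Full pre-order sequence: sage, poppy, rye, tulip, reed, bay, fern, lily, plum, kale, teak.

plum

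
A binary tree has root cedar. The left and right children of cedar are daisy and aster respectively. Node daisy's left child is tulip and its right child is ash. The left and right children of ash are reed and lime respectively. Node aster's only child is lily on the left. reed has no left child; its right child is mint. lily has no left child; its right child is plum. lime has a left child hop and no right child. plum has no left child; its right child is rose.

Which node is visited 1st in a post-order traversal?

tulip

Post-order visits the left subtree, then the right subtree, then the node.
At cedar: go left to daisy.
  At daisy: go left to tulip.
    tulip is a leaf — visit tulip.
  At daisy: go right to ash.
    At ash: go left to reed.
      At reed: no left child.
      At reed: go right to mint.
        mint is a leaf — visit mint.
      Visit reed.
    At ash: go right to lime.
      At lime: go left to hop.
        hop is a leaf — visit hop.
      At lime: no right child.
      Visit lime.
    Visit ash.
  Visit daisy.
At cedar: go right to aster.
  At aster: go left to lily.
    At lily: no left child.
    At lily: go right to plum.
      At plum: no left child.
      At plum: go right to rose.
        rose is a leaf — visit rose.
      Visit plum.
    Visit lily.
  At aster: no right child.
  Visit aster.
Visit cedar.
Full post-order sequence: tulip, mint, reed, hop, lime, ash, daisy, rose, plum, lily, aster, cedar.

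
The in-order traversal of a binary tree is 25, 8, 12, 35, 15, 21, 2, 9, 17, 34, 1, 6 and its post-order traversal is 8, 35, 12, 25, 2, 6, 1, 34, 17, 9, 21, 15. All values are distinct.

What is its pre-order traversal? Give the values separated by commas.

15, 25, 12, 8, 35, 21, 9, 2, 17, 34, 1, 6

The last element of post-order is the root; it splits in-order into left and right subtrees.
Root 15: left subtree has 4 nodes {25, 8, 12, 35}, right has 7 {21, 2, 9, 17, 34, 1, 6}.
  Root 25: left subtree has 0 nodes { }, right has 3 {8, 12, 35}.
    Root 12: left subtree has 1 node {8}, right has 1 {35}.
  Root 21: left subtree has 0 nodes { }, right has 6 {2, 9, 17, 34, 1, 6}.
    Root 9: left subtree has 1 node {2}, right has 4 {17, 34, 1, 6}.
      Root 17: left subtree has 0 nodes { }, right has 3 {34, 1, 6}.
        Root 34: left subtree has 0 nodes { }, right has 2 {1, 6}.
          Root 1: left subtree has 0 nodes { }, right has 1 {6}.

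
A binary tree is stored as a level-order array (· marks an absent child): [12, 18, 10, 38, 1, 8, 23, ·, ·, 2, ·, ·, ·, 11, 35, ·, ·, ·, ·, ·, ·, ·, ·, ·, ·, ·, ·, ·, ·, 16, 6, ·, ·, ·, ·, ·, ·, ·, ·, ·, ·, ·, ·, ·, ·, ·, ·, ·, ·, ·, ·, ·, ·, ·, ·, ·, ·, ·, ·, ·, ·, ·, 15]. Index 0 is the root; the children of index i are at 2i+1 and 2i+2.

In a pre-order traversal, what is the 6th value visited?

10

Pre-order visits the node, then its left subtree, then its right subtree.
Visit 12.
At 12: go left to 18.
  Visit 18.
  At 18: go left to 38.
    38 is a leaf — visit 38.
  At 18: go right to 1.
    Visit 1.
    At 1: go left to 2.
      2 is a leaf — visit 2.
    At 1: no right child.
At 12: go right to 10.
  Visit 10.
  At 10: go left to 8.
    8 is a leaf — visit 8.
  At 10: go right to 23.
    Visit 23.
    At 23: go left to 11.
      11 is a leaf — visit 11.
    At 23: go right to 35.
      Visit 35.
      At 35: go left to 16.
        16 is a leaf — visit 16.
      At 35: go right to 6.
        Visit 6.
        At 6: no left child.
        At 6: go right to 15.
          15 is a leaf — visit 15.
Full pre-order sequence: 12, 18, 38, 1, 2, 10, 8, 23, 11, 35, 16, 6, 15.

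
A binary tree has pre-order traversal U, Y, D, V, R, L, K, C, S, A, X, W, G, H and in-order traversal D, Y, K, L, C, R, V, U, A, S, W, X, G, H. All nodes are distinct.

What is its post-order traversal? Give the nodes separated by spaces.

The first element of pre-order is the root; it splits in-order into left and right subtrees.
Root U: left subtree has 7 nodes {D, Y, K, L, C, R, V}, right has 6 {A, S, W, X, G, H}.
  Root Y: left subtree has 1 node {D}, right has 5 {K, L, C, R, V}.
    Root V: left subtree has 4 nodes {K, L, C, R}, right has 0 { }.
      Root R: left subtree has 3 nodes {K, L, C}, right has 0 { }.
        Root L: left subtree has 1 node {K}, right has 1 {C}.
  Root S: left subtree has 1 node {A}, right has 4 {W, X, G, H}.
    Root X: left subtree has 1 node {W}, right has 2 {G, H}.
      Root G: left subtree has 0 nodes { }, right has 1 {H}.

D K C L R V Y A W H G X S U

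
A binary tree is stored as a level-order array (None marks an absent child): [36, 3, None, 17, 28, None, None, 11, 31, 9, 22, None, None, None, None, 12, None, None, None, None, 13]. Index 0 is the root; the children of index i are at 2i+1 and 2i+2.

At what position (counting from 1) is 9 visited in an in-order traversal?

In-order visits the left subtree, then the node, then the right subtree.
At 36: go left to 3.
  At 3: go left to 17.
    At 17: go left to 11.
      At 11: go left to 12.
        12 is a leaf — visit 12.
      Visit 11.
      At 11: no right child.
    Visit 17.
    At 17: go right to 31.
      31 is a leaf — visit 31.
  Visit 3.
  At 3: go right to 28.
    At 28: go left to 9.
      At 9: no left child.
      Visit 9.
      At 9: go right to 13.
        13 is a leaf — visit 13.
    Visit 28.
    At 28: go right to 22.
      22 is a leaf — visit 22.
Visit 36.
At 36: no right child.
Full in-order sequence: 12, 11, 17, 31, 3, 9, 13, 28, 22, 36.

6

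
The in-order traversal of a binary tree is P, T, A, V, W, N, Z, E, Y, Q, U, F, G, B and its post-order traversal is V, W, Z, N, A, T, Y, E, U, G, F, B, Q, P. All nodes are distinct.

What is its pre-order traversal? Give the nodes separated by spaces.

P Q E T A N W V Z Y B F U G

The last element of post-order is the root; it splits in-order into left and right subtrees.
Root P: left subtree has 0 nodes { }, right has 13 {T, A, V, W, N, Z, E, Y, Q, U, F, G, B}.
  Root Q: left subtree has 8 nodes {T, A, V, W, N, Z, E, Y}, right has 4 {U, F, G, B}.
    Root E: left subtree has 6 nodes {T, A, V, W, N, Z}, right has 1 {Y}.
      Root T: left subtree has 0 nodes { }, right has 5 {A, V, W, N, Z}.
        Root A: left subtree has 0 nodes { }, right has 4 {V, W, N, Z}.
          Root N: left subtree has 2 nodes {V, W}, right has 1 {Z}.
            Root W: left subtree has 1 node {V}, right has 0 { }.
    Root B: left subtree has 3 nodes {U, F, G}, right has 0 { }.
      Root F: left subtree has 1 node {U}, right has 1 {G}.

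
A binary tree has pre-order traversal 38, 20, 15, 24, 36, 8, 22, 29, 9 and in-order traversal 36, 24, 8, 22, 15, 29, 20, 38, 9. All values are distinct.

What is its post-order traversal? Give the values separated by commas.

36, 22, 8, 24, 29, 15, 20, 9, 38

The first element of pre-order is the root; it splits in-order into left and right subtrees.
Root 38: left subtree has 7 nodes {36, 24, 8, 22, 15, 29, 20}, right has 1 {9}.
  Root 20: left subtree has 6 nodes {36, 24, 8, 22, 15, 29}, right has 0 { }.
    Root 15: left subtree has 4 nodes {36, 24, 8, 22}, right has 1 {29}.
      Root 24: left subtree has 1 node {36}, right has 2 {8, 22}.
        Root 8: left subtree has 0 nodes { }, right has 1 {22}.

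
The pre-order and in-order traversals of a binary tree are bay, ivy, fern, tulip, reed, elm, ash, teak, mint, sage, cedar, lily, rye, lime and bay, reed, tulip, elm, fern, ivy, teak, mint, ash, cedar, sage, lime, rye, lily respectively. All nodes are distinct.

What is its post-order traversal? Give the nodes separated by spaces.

reed elm tulip fern mint teak cedar lime rye lily sage ash ivy bay

The first element of pre-order is the root; it splits in-order into left and right subtrees.
Root bay: left subtree has 0 nodes { }, right has 13 {reed, tulip, elm, fern, ivy, teak, mint, ash, cedar, sage, lime, rye, lily}.
  Root ivy: left subtree has 4 nodes {reed, tulip, elm, fern}, right has 8 {teak, mint, ash, cedar, sage, lime, rye, lily}.
    Root fern: left subtree has 3 nodes {reed, tulip, elm}, right has 0 { }.
      Root tulip: left subtree has 1 node {reed}, right has 1 {elm}.
    Root ash: left subtree has 2 nodes {teak, mint}, right has 5 {cedar, sage, lime, rye, lily}.
      Root teak: left subtree has 0 nodes { }, right has 1 {mint}.
      Root sage: left subtree has 1 node {cedar}, right has 3 {lime, rye, lily}.
        Root lily: left subtree has 2 nodes {lime, rye}, right has 0 { }.
          Root rye: left subtree has 1 node {lime}, right has 0 { }.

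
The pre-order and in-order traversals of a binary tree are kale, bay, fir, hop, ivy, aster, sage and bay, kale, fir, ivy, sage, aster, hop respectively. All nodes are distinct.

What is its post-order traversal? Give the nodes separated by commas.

bay, sage, aster, ivy, hop, fir, kale

The first element of pre-order is the root; it splits in-order into left and right subtrees.
Root kale: left subtree has 1 node {bay}, right has 5 {fir, ivy, sage, aster, hop}.
  Root fir: left subtree has 0 nodes { }, right has 4 {ivy, sage, aster, hop}.
    Root hop: left subtree has 3 nodes {ivy, sage, aster}, right has 0 { }.
      Root ivy: left subtree has 0 nodes { }, right has 2 {sage, aster}.
        Root aster: left subtree has 1 node {sage}, right has 0 { }.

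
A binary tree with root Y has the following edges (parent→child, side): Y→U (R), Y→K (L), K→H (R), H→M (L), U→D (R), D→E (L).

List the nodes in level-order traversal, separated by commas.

Y, K, U, H, D, M, E

Level-order visits nodes level by level from the root, left to right within each level.
Level 0: Y
Level 1: K, U
Level 2: H, D
Level 3: M, E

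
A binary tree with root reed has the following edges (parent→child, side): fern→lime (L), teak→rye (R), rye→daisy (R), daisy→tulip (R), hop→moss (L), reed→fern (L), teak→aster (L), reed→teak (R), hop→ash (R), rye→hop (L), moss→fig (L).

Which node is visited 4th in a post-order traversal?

Post-order visits the left subtree, then the right subtree, then the node.
At reed: go left to fern.
  At fern: go left to lime.
    lime is a leaf — visit lime.
  At fern: no right child.
  Visit fern.
At reed: go right to teak.
  At teak: go left to aster.
    aster is a leaf — visit aster.
  At teak: go right to rye.
    At rye: go left to hop.
      At hop: go left to moss.
        At moss: go left to fig.
          fig is a leaf — visit fig.
        At moss: no right child.
        Visit moss.
      At hop: go right to ash.
        ash is a leaf — visit ash.
      Visit hop.
    At rye: go right to daisy.
      At daisy: no left child.
      At daisy: go right to tulip.
        tulip is a leaf — visit tulip.
      Visit daisy.
    Visit rye.
  Visit teak.
Visit reed.
Full post-order sequence: lime, fern, aster, fig, moss, ash, hop, tulip, daisy, rye, teak, reed.

fig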